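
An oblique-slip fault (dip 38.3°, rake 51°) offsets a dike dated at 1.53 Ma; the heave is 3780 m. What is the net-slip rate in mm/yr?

dip-slip = heave / cos(dip) = 3780 / cos(38.3°) = 4817 m
net slip = dip-slip / sin(rake) = 4817 / sin(51°) = 6198 m
rate = 6198 m / 1.53 Ma = 0.00405 m/yr = 4.05 mm/yr

4.05 mm/yr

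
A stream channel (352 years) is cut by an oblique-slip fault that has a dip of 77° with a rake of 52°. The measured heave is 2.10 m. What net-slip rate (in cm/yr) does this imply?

3.37 cm/yr

dip-slip = heave / cos(dip) = 2.10 / cos(77°) = 9.335 m
net slip = dip-slip / sin(rake) = 9.335 / sin(52°) = 11.85 m
rate = 11.85 m / 352 years = 0.0337 m/yr = 3.37 cm/yr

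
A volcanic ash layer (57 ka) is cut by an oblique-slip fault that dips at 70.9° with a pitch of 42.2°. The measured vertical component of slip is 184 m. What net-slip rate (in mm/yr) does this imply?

5.09 mm/yr

dip-slip = throw / sin(dip) = 184 / sin(70.9°) = 194.7 m
net slip = dip-slip / sin(rake) = 194.7 / sin(42.2°) = 289.9 m
rate = 289.9 m / 57 ka = 0.00509 m/yr = 5.09 mm/yr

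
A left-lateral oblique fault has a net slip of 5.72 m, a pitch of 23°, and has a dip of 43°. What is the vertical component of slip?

1.52 m

dip-slip = net slip × sin(rake) = 5.72 m × sin(23°) = 2.235 m
throw = dip-slip × sin(dip) = 2.235 × sin(43°) = 1.52 m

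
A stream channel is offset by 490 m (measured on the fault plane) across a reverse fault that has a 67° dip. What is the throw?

throw = dip-slip × sin(dip) = 490 m × sin(67°) = 451 m

451 m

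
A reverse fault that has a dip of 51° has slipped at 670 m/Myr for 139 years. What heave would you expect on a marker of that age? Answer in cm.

5.86 cm

dip-slip = rate × time = 670 m/Myr × 139 years = 0.09313 m
heave = dip-slip × cos(dip) = 0.09313 × cos(51°) = 0.0586 m = 5.86 cm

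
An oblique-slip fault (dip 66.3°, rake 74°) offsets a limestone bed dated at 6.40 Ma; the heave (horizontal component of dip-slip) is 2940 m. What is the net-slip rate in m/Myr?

1190 m/Myr

dip-slip = heave / cos(dip) = 2940 / cos(66.3°) = 7314 m
net slip = dip-slip / sin(rake) = 7314 / sin(74°) = 7609 m
rate = 7609 m / 6.40 Ma = 0.00119 m/yr = 1190 m/Myr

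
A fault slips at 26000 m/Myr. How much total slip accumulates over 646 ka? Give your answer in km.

16.8 km

slip = rate × time = 26000 m/Myr × 646 ka = 16800 m = 16.8 km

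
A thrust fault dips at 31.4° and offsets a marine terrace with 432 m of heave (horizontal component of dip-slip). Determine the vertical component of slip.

264 m

throw = heave × tan(dip) = 432 × tan(31.4°) = 264 m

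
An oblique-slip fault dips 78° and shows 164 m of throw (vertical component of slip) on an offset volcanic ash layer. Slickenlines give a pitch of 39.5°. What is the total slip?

dip-slip = throw / sin(dip) = 164 / sin(78°) = 167.7 m
net slip = dip-slip / sin(rake) = 167.7 / sin(39.5°) = 264 m

264 m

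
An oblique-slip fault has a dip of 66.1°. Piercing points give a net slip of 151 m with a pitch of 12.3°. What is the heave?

13 m

dip-slip = net slip × sin(rake) = 151 m × sin(12.3°) = 32.17 m
heave = dip-slip × cos(dip) = 32.17 × cos(66.1°) = 13 m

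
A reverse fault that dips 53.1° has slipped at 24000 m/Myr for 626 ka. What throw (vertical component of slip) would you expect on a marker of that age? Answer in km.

dip-slip = rate × time = 24000 m/Myr × 626 ka = 15020 m
throw = dip-slip × sin(dip) = 15020 × sin(53.1°) = 12000 m = 12 km

12 km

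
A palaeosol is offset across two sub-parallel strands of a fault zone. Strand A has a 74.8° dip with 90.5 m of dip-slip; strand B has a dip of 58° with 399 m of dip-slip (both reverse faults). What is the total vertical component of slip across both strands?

throw_A = 90.5 × sin(74.8°) = 87.33 m
throw_B = 399 × sin(58°) = 338.4 m
total = 87.33 + 338.4 = 426 m

426 m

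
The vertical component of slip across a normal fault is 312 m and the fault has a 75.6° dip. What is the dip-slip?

dip-slip = throw / sin(dip) = 312 / sin(75.6°) = 322 m

322 m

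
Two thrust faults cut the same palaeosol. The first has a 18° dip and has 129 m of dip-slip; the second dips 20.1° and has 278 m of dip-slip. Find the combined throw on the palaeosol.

135 m

throw_A = 129 × sin(18°) = 39.86 m
throw_B = 278 × sin(20.1°) = 95.54 m
total = 39.86 + 95.54 = 135 m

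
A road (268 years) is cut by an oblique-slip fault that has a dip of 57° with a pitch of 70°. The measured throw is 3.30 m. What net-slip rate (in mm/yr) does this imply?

dip-slip = throw / sin(dip) = 3.30 / sin(57°) = 3.935 m
net slip = dip-slip / sin(rake) = 3.935 / sin(70°) = 4.187 m
rate = 4.187 m / 268 years = 0.0156 m/yr = 15.6 mm/yr

15.6 mm/yr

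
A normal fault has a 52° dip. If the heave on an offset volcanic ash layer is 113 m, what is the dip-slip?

184 m

dip-slip = heave / cos(dip) = 113 / cos(52°) = 184 m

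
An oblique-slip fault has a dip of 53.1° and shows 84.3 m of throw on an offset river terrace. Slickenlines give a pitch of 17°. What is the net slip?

dip-slip = throw / sin(dip) = 84.3 / sin(53.1°) = 105.4 m
net slip = dip-slip / sin(rake) = 105.4 / sin(17°) = 361 m

361 m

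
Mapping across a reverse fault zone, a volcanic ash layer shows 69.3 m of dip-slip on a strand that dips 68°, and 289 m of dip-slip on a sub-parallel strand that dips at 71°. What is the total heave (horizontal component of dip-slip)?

120 m

heave_A = 69.3 × cos(68°) = 25.96 m
heave_B = 289 × cos(71°) = 94.09 m
total = 25.96 + 94.09 = 120 m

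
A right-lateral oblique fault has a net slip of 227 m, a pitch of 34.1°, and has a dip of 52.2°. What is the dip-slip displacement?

dip-slip = net slip × sin(rake) = 227 m × sin(34.1°) = 127 m

127 m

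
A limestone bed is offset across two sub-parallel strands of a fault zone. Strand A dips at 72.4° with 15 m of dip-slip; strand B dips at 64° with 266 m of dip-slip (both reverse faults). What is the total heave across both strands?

121 m

heave_A = 15 × cos(72.4°) = 4.536 m
heave_B = 266 × cos(64°) = 116.6 m
total = 4.536 + 116.6 = 121 m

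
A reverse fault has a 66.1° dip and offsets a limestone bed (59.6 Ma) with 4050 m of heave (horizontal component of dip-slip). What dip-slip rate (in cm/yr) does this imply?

0.0168 cm/yr

dip-slip = heave / cos(dip) = 4050 m / cos(66.1°) = 9997 m
rate = 9997 m / 59.6 Ma = 0.000168 m/yr = 0.0168 cm/yr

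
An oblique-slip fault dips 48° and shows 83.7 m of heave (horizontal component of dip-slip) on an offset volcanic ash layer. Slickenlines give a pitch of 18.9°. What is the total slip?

386 m

dip-slip = heave / cos(dip) = 83.7 / cos(48°) = 125.1 m
net slip = dip-slip / sin(rake) = 125.1 / sin(18.9°) = 386 m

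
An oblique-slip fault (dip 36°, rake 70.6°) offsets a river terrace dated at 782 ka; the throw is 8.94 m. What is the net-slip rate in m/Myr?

dip-slip = throw / sin(dip) = 8.94 / sin(36°) = 15.21 m
net slip = dip-slip / sin(rake) = 15.21 / sin(70.6°) = 16.13 m
rate = 16.13 m / 782 ka = 0.0000206 m/yr = 20.6 m/Myr

20.6 m/Myr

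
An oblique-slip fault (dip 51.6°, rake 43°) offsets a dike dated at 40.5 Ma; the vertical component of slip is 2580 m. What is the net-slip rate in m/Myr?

dip-slip = throw / sin(dip) = 2580 / sin(51.6°) = 3292 m
net slip = dip-slip / sin(rake) = 3292 / sin(43°) = 4827 m
rate = 4827 m / 40.5 Ma = 0.000119 m/yr = 119 m/Myr

119 m/Myr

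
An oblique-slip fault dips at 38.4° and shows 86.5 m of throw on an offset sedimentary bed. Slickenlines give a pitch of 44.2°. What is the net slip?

dip-slip = throw / sin(dip) = 86.5 / sin(38.4°) = 139.3 m
net slip = dip-slip / sin(rake) = 139.3 / sin(44.2°) = 200 m

200 m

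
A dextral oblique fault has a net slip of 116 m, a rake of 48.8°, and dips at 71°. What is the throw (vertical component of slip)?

82.5 m

dip-slip = net slip × sin(rake) = 116 m × sin(48.8°) = 87.28 m
throw = dip-slip × sin(dip) = 87.28 × sin(71°) = 82.5 m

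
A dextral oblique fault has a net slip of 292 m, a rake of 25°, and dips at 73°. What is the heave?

36.1 m

dip-slip = net slip × sin(rake) = 292 m × sin(25°) = 123.4 m
heave = dip-slip × cos(dip) = 123.4 × cos(73°) = 36.1 m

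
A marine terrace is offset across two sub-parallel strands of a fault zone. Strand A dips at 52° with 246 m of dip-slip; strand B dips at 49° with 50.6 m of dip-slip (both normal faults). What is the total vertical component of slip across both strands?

232 m

throw_A = 246 × sin(52°) = 193.9 m
throw_B = 50.6 × sin(49°) = 38.19 m
total = 193.9 + 38.19 = 232 m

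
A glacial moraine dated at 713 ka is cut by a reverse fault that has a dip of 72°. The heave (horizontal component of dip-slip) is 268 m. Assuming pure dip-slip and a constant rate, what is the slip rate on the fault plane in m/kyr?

dip-slip = heave / cos(dip) = 268 m / cos(72°) = 867.3 m
rate = 867.3 m / 713 ka = 0.00122 m/yr = 1.22 m/kyr

1.22 m/kyr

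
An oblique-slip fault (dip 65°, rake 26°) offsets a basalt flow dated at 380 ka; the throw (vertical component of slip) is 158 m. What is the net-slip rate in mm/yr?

1.05 mm/yr

dip-slip = throw / sin(dip) = 158 / sin(65°) = 174.3 m
net slip = dip-slip / sin(rake) = 174.3 / sin(26°) = 397.7 m
rate = 397.7 m / 380 ka = 0.00105 m/yr = 1.05 mm/yr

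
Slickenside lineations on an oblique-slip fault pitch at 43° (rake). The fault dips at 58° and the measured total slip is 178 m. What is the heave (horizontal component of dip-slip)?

64.3 m

dip-slip = net slip × sin(rake) = 178 m × sin(43°) = 121.4 m
heave = dip-slip × cos(dip) = 121.4 × cos(58°) = 64.3 m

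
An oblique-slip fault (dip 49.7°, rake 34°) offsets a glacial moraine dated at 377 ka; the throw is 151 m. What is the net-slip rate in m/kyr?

0.939 m/kyr

dip-slip = throw / sin(dip) = 151 / sin(49.7°) = 198 m
net slip = dip-slip / sin(rake) = 198 / sin(34°) = 354.1 m
rate = 354.1 m / 377 ka = 0.000939 m/yr = 0.939 m/kyr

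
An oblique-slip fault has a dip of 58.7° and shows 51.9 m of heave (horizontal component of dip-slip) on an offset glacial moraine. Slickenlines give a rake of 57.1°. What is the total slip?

119 m

dip-slip = heave / cos(dip) = 51.9 / cos(58.7°) = 99.90 m
net slip = dip-slip / sin(rake) = 99.90 / sin(57.1°) = 119 m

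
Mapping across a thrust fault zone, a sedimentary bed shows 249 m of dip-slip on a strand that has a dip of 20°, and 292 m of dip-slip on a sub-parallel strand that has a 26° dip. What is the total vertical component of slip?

213 m

throw_A = 249 × sin(20°) = 85.16 m
throw_B = 292 × sin(26°) = 128 m
total = 85.16 + 128 = 213 m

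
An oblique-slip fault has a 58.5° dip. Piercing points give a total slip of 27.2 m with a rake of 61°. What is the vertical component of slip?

20.3 m

dip-slip = net slip × sin(rake) = 27.2 m × sin(61°) = 23.79 m
throw = dip-slip × sin(dip) = 23.79 × sin(58.5°) = 20.3 m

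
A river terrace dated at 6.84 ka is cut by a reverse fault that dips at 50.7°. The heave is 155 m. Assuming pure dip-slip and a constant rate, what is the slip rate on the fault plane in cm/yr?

3.58 cm/yr

dip-slip = heave / cos(dip) = 155 m / cos(50.7°) = 244.7 m
rate = 244.7 m / 6.84 ka = 0.0358 m/yr = 3.58 cm/yr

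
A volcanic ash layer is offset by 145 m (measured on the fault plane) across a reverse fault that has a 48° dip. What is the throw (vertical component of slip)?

108 m

throw = dip-slip × sin(dip) = 145 m × sin(48°) = 108 m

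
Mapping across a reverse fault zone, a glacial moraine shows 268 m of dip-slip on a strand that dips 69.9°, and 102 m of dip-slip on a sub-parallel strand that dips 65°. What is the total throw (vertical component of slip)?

344 m

throw_A = 268 × sin(69.9°) = 251.7 m
throw_B = 102 × sin(65°) = 92.44 m
total = 251.7 + 92.44 = 344 m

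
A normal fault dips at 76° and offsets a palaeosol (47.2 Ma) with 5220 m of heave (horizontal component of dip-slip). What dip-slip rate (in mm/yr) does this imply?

0.457 mm/yr

dip-slip = heave / cos(dip) = 5220 m / cos(76°) = 21580 m
rate = 21580 m / 47.2 Ma = 0.000457 m/yr = 0.457 mm/yr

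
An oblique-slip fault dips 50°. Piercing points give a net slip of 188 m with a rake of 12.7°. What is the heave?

26.6 m

dip-slip = net slip × sin(rake) = 188 m × sin(12.7°) = 41.33 m
heave = dip-slip × cos(dip) = 41.33 × cos(50°) = 26.6 m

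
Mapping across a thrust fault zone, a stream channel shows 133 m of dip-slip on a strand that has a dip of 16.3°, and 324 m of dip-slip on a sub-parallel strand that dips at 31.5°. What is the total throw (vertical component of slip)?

207 m

throw_A = 133 × sin(16.3°) = 37.33 m
throw_B = 324 × sin(31.5°) = 169.3 m
total = 37.33 + 169.3 = 207 m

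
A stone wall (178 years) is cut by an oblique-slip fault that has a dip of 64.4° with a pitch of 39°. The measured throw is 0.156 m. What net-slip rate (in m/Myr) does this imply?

1540 m/Myr

dip-slip = throw / sin(dip) = 0.156 / sin(64.4°) = 0.1730 m
net slip = dip-slip / sin(rake) = 0.1730 / sin(39°) = 0.2749 m
rate = 0.2749 m / 178 years = 0.00154 m/yr = 1540 m/Myr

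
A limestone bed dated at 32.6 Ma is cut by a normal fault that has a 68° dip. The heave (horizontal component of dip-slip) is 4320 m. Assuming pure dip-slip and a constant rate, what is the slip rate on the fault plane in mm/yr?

dip-slip = heave / cos(dip) = 4320 m / cos(68°) = 11530 m
rate = 11530 m / 32.6 Ma = 0.000354 m/yr = 0.354 mm/yr

0.354 mm/yr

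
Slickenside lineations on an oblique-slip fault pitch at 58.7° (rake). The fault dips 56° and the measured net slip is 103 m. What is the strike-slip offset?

53.5 m

strike-slip = net slip × cos(rake) = 103 m × cos(58.7°) = 53.5 m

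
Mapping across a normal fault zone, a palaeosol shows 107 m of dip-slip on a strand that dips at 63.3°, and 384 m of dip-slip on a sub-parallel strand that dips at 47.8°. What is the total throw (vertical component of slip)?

380 m

throw_A = 107 × sin(63.3°) = 95.59 m
throw_B = 384 × sin(47.8°) = 284.5 m
total = 95.59 + 284.5 = 380 m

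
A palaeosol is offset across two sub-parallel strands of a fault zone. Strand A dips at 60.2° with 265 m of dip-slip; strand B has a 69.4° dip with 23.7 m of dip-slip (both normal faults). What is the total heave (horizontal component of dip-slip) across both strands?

140 m

heave_A = 265 × cos(60.2°) = 131.7 m
heave_B = 23.7 × cos(69.4°) = 8.339 m
total = 131.7 + 8.339 = 140 m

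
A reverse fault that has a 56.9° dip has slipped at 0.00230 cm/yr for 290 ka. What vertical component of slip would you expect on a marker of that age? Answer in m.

dip-slip = rate × time = 0.00230 cm/yr × 290 ka = 6.670 m
throw = dip-slip × sin(dip) = 6.670 × sin(56.9°) = 5.59 m

5.59 m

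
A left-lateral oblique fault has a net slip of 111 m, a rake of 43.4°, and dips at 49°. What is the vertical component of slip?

57.6 m

dip-slip = net slip × sin(rake) = 111 m × sin(43.4°) = 76.27 m
throw = dip-slip × sin(dip) = 76.27 × sin(49°) = 57.6 m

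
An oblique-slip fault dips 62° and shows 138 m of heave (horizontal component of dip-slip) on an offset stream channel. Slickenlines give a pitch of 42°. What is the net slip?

439 m

dip-slip = heave / cos(dip) = 138 / cos(62°) = 293.9 m
net slip = dip-slip / sin(rake) = 293.9 / sin(42°) = 439 m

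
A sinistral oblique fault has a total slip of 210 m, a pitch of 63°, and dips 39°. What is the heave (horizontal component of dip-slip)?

dip-slip = net slip × sin(rake) = 210 m × sin(63°) = 187.1 m
heave = dip-slip × cos(dip) = 187.1 × cos(39°) = 145 m

145 m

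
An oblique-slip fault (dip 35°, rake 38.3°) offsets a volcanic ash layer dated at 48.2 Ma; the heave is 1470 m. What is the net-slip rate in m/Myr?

60.1 m/Myr

dip-slip = heave / cos(dip) = 1470 / cos(35°) = 1795 m
net slip = dip-slip / sin(rake) = 1795 / sin(38.3°) = 2895 m
rate = 2895 m / 48.2 Ma = 0.0000601 m/yr = 60.1 m/Myr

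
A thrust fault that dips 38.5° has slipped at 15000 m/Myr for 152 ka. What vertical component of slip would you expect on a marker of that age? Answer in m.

1420 m

dip-slip = rate × time = 15000 m/Myr × 152 ka = 2280 m
throw = dip-slip × sin(dip) = 2280 × sin(38.5°) = 1420 m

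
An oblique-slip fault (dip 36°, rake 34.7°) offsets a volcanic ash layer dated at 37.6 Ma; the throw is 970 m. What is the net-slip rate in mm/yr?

dip-slip = throw / sin(dip) = 970 / sin(36°) = 1650 m
net slip = dip-slip / sin(rake) = 1650 / sin(34.7°) = 2899 m
rate = 2899 m / 37.6 Ma = 0.0000771 m/yr = 0.0771 mm/yr

0.0771 mm/yr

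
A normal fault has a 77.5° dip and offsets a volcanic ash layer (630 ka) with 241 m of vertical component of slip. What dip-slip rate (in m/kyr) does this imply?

0.392 m/kyr

dip-slip = throw / sin(dip) = 241 m / sin(77.5°) = 246.9 m
rate = 246.9 m / 630 ka = 0.000392 m/yr = 0.392 m/kyr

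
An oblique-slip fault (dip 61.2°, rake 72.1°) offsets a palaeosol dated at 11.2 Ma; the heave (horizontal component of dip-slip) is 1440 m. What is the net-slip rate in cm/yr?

dip-slip = heave / cos(dip) = 1440 / cos(61.2°) = 2989 m
net slip = dip-slip / sin(rake) = 2989 / sin(72.1°) = 3141 m
rate = 3141 m / 11.2 Ma = 0.000280 m/yr = 0.0280 cm/yr

0.0280 cm/yr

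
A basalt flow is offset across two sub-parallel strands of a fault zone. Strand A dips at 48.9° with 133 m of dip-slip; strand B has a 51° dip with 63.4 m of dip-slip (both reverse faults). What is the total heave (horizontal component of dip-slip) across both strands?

heave_A = 133 × cos(48.9°) = 87.43 m
heave_B = 63.4 × cos(51°) = 39.90 m
total = 87.43 + 39.90 = 127 m

127 m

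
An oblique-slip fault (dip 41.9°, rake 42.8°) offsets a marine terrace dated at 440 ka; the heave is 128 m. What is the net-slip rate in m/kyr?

dip-slip = heave / cos(dip) = 128 / cos(41.9°) = 172 m
net slip = dip-slip / sin(rake) = 172 / sin(42.8°) = 253.1 m
rate = 253.1 m / 440 ka = 0.000575 m/yr = 0.575 m/kyr

0.575 m/kyr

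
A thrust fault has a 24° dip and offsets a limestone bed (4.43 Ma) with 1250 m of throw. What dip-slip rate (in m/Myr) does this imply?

694 m/Myr

dip-slip = throw / sin(dip) = 1250 m / sin(24°) = 3073 m
rate = 3073 m / 4.43 Ma = 0.000694 m/yr = 694 m/Myr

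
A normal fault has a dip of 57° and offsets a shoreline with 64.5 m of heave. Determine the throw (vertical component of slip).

99.3 m

throw = heave × tan(dip) = 64.5 × tan(57°) = 99.3 m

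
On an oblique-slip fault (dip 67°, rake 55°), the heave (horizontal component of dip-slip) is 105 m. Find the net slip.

dip-slip = heave / cos(dip) = 105 / cos(67°) = 268.7 m
net slip = dip-slip / sin(rake) = 268.7 / sin(55°) = 328 m

328 m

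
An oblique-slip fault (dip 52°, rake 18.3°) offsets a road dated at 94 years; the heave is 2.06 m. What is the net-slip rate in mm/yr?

dip-slip = heave / cos(dip) = 2.06 / cos(52°) = 3.346 m
net slip = dip-slip / sin(rake) = 3.346 / sin(18.3°) = 10.66 m
rate = 10.66 m / 94 years = 0.113 m/yr = 113 mm/yr

113 mm/yr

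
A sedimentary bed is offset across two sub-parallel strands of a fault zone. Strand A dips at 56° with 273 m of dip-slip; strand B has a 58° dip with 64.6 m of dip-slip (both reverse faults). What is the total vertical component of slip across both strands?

throw_A = 273 × sin(56°) = 226.3 m
throw_B = 64.6 × sin(58°) = 54.78 m
total = 226.3 + 54.78 = 281 m

281 m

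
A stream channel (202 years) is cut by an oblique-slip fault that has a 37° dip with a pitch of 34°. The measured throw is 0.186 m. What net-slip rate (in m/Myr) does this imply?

2740 m/Myr

dip-slip = throw / sin(dip) = 0.186 / sin(37°) = 0.3091 m
net slip = dip-slip / sin(rake) = 0.3091 / sin(34°) = 0.5527 m
rate = 0.5527 m / 202 years = 0.00274 m/yr = 2740 m/Myr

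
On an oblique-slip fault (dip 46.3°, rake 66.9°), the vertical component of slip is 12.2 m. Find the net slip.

dip-slip = throw / sin(dip) = 12.2 / sin(46.3°) = 16.87 m
net slip = dip-slip / sin(rake) = 16.87 / sin(66.9°) = 18.3 m

18.3 m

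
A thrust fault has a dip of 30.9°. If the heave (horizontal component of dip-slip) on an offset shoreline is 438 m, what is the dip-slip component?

dip-slip = heave / cos(dip) = 438 / cos(30.9°) = 510 m

510 m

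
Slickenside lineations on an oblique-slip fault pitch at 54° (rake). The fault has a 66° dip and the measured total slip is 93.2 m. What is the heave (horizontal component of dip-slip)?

dip-slip = net slip × sin(rake) = 93.2 m × sin(54°) = 75.40 m
heave = dip-slip × cos(dip) = 75.40 × cos(66°) = 30.7 m

30.7 m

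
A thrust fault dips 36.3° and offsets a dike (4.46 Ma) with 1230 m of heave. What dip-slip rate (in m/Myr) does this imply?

342 m/Myr

dip-slip = heave / cos(dip) = 1230 m / cos(36.3°) = 1526 m
rate = 1526 m / 4.46 Ma = 0.000342 m/yr = 342 m/Myr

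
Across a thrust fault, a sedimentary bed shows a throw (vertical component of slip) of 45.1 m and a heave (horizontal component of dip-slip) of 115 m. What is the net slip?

net slip = √(throw² + heave²) = √(45.1² + 115²) = 124 m

124 m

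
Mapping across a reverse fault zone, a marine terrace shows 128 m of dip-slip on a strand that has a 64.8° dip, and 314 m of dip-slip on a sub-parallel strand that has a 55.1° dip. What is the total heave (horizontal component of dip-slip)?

heave_A = 128 × cos(64.8°) = 54.50 m
heave_B = 314 × cos(55.1°) = 179.7 m
total = 54.50 + 179.7 = 234 m

234 m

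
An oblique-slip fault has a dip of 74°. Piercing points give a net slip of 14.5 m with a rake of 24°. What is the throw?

5.67 m

dip-slip = net slip × sin(rake) = 14.5 m × sin(24°) = 5.898 m
throw = dip-slip × sin(dip) = 5.898 × sin(74°) = 5.67 m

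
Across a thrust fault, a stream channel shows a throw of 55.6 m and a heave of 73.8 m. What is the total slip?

92.4 m

net slip = √(throw² + heave²) = √(55.6² + 73.8²) = 92.4 m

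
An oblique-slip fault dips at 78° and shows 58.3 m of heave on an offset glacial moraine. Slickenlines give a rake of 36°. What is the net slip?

dip-slip = heave / cos(dip) = 58.3 / cos(78°) = 280.4 m
net slip = dip-slip / sin(rake) = 280.4 / sin(36°) = 477 m

477 m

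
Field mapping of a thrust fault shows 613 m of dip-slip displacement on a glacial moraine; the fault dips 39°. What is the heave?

476 m

heave = dip-slip × cos(dip) = 613 m × cos(39°) = 476 m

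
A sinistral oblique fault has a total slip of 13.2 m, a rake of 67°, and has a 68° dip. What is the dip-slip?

12.2 m

dip-slip = net slip × sin(rake) = 13.2 m × sin(67°) = 12.2 m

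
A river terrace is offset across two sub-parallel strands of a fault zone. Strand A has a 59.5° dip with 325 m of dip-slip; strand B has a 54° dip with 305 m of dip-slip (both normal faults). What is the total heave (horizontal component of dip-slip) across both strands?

heave_A = 325 × cos(59.5°) = 164.9 m
heave_B = 305 × cos(54°) = 179.3 m
total = 164.9 + 179.3 = 344 m

344 m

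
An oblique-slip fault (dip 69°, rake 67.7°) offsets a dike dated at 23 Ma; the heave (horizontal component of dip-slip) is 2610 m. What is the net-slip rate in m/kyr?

dip-slip = heave / cos(dip) = 2610 / cos(69°) = 7283 m
net slip = dip-slip / sin(rake) = 7283 / sin(67.7°) = 7872 m
rate = 7872 m / 23 Ma = 0.000342 m/yr = 0.342 m/kyr

0.342 m/kyr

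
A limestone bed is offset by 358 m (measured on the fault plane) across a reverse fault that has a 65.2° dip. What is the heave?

heave = dip-slip × cos(dip) = 358 m × cos(65.2°) = 150 m

150 m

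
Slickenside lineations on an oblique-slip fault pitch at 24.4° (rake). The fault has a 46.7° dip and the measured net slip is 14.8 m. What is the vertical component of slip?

dip-slip = net slip × sin(rake) = 14.8 m × sin(24.4°) = 6.114 m
throw = dip-slip × sin(dip) = 6.114 × sin(46.7°) = 4.45 m

4.45 m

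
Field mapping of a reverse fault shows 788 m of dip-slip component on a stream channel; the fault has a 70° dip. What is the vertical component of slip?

throw = dip-slip × sin(dip) = 788 m × sin(70°) = 740 m

740 m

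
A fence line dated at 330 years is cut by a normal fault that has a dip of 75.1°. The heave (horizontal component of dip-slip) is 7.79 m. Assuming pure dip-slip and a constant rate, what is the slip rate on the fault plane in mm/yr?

91.8 mm/yr

dip-slip = heave / cos(dip) = 7.79 m / cos(75.1°) = 30.30 m
rate = 30.30 m / 330 years = 0.0918 m/yr = 91.8 mm/yr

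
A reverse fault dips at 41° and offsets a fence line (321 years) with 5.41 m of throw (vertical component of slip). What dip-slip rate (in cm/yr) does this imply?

2.57 cm/yr

dip-slip = throw / sin(dip) = 5.41 m / sin(41°) = 8.246 m
rate = 8.246 m / 321 years = 0.0257 m/yr = 2.57 cm/yr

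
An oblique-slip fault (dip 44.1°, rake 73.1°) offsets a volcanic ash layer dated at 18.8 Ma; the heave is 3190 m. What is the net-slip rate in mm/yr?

0.247 mm/yr

dip-slip = heave / cos(dip) = 3190 / cos(44.1°) = 4442 m
net slip = dip-slip / sin(rake) = 4442 / sin(73.1°) = 4643 m
rate = 4643 m / 18.8 Ma = 0.000247 m/yr = 0.247 mm/yr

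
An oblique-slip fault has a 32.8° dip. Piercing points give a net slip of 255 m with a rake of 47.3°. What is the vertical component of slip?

102 m

dip-slip = net slip × sin(rake) = 255 m × sin(47.3°) = 187.4 m
throw = dip-slip × sin(dip) = 187.4 × sin(32.8°) = 102 m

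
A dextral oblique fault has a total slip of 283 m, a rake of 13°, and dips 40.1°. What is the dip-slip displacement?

dip-slip = net slip × sin(rake) = 283 m × sin(13°) = 63.7 m

63.7 m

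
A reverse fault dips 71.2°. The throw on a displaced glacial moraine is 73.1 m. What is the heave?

24.9 m

heave = throw / tan(dip) = 73.1 / tan(71.2°) = 24.9 m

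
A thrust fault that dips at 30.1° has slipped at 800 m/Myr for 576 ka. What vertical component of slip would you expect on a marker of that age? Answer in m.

231 m

dip-slip = rate × time = 800 m/Myr × 576 ka = 460.8 m
throw = dip-slip × sin(dip) = 460.8 × sin(30.1°) = 231 m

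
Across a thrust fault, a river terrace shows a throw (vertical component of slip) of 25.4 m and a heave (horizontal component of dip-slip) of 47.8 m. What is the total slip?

54.1 m

net slip = √(throw² + heave²) = √(25.4² + 47.8²) = 54.1 m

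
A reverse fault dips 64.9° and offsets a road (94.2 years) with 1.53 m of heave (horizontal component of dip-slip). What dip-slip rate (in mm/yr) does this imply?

38.3 mm/yr

dip-slip = heave / cos(dip) = 1.53 m / cos(64.9°) = 3.607 m
rate = 3.607 m / 94.2 years = 0.0383 m/yr = 38.3 mm/yr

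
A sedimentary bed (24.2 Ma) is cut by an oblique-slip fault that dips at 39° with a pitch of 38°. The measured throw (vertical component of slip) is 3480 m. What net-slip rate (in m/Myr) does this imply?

371 m/Myr

dip-slip = throw / sin(dip) = 3480 / sin(39°) = 5530 m
net slip = dip-slip / sin(rake) = 5530 / sin(38°) = 8982 m
rate = 8982 m / 24.2 Ma = 0.000371 m/yr = 371 m/Myr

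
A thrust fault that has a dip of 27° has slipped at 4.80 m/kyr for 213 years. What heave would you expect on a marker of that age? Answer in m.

0.911 m

dip-slip = rate × time = 4.80 m/kyr × 213 years = 1.022 m
heave = dip-slip × cos(dip) = 1.022 × cos(27°) = 0.911 m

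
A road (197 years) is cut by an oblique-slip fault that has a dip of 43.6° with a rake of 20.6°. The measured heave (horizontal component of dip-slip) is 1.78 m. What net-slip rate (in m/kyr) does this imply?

dip-slip = heave / cos(dip) = 1.78 / cos(43.6°) = 2.458 m
net slip = dip-slip / sin(rake) = 2.458 / sin(20.6°) = 6.986 m
rate = 6.986 m / 197 years = 0.0355 m/yr = 35.5 m/kyr

35.5 m/kyr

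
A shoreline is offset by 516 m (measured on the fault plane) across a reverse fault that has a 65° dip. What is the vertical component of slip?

throw = dip-slip × sin(dip) = 516 m × sin(65°) = 468 m

468 m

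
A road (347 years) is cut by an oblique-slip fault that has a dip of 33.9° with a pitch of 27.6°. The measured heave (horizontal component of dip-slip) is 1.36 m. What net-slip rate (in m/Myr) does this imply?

dip-slip = heave / cos(dip) = 1.36 / cos(33.9°) = 1.639 m
net slip = dip-slip / sin(rake) = 1.639 / sin(27.6°) = 3.537 m
rate = 3.537 m / 347 years = 0.0102 m/yr = 10200 m/Myr

10200 m/Myr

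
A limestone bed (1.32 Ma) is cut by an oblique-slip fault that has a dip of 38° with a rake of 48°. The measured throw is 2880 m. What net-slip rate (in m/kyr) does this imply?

4.77 m/kyr

dip-slip = throw / sin(dip) = 2880 / sin(38°) = 4678 m
net slip = dip-slip / sin(rake) = 4678 / sin(48°) = 6295 m
rate = 6295 m / 1.32 Ma = 0.00477 m/yr = 4.77 m/kyr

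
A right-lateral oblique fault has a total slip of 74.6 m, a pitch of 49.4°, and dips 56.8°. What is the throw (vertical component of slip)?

dip-slip = net slip × sin(rake) = 74.6 m × sin(49.4°) = 56.64 m
throw = dip-slip × sin(dip) = 56.64 × sin(56.8°) = 47.4 m

47.4 m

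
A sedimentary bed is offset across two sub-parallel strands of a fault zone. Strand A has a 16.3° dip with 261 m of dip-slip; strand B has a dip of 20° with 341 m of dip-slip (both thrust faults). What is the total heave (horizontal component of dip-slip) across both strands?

571 m

heave_A = 261 × cos(16.3°) = 250.5 m
heave_B = 341 × cos(20°) = 320.4 m
total = 250.5 + 320.4 = 571 m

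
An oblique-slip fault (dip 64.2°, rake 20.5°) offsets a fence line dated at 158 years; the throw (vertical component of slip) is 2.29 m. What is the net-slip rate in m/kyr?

46 m/kyr

dip-slip = throw / sin(dip) = 2.29 / sin(64.2°) = 2.544 m
net slip = dip-slip / sin(rake) = 2.544 / sin(20.5°) = 7.263 m
rate = 7.263 m / 158 years = 0.0460 m/yr = 46 m/kyr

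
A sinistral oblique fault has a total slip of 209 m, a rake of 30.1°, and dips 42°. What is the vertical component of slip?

70.1 m

dip-slip = net slip × sin(rake) = 209 m × sin(30.1°) = 104.8 m
throw = dip-slip × sin(dip) = 104.8 × sin(42°) = 70.1 m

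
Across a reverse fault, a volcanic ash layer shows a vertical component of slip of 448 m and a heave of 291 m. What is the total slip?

534 m

net slip = √(throw² + heave²) = √(448² + 291²) = 534 m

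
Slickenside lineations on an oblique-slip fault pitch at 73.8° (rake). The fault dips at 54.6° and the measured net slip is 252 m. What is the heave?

dip-slip = net slip × sin(rake) = 252 m × sin(73.8°) = 242 m
heave = dip-slip × cos(dip) = 242 × cos(54.6°) = 140 m

140 m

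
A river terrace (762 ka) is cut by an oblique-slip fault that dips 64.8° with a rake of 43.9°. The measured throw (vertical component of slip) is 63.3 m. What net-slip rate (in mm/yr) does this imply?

0.132 mm/yr

dip-slip = throw / sin(dip) = 63.3 / sin(64.8°) = 69.96 m
net slip = dip-slip / sin(rake) = 69.96 / sin(43.9°) = 100.9 m
rate = 100.9 m / 762 ka = 0.000132 m/yr = 0.132 mm/yr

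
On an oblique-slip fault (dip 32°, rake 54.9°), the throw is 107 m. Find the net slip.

247 m

dip-slip = throw / sin(dip) = 107 / sin(32°) = 201.9 m
net slip = dip-slip / sin(rake) = 201.9 / sin(54.9°) = 247 m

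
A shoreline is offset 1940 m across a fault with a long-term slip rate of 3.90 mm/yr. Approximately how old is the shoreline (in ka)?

age = offset / rate = 1940 m / (3.90 mm/yr) = 497000 yr = 497 ka

497 ka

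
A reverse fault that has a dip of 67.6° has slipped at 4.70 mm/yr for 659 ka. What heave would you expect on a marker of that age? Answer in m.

dip-slip = rate × time = 4.70 mm/yr × 659 ka = 3097 m
heave = dip-slip × cos(dip) = 3097 × cos(67.6°) = 1180 m

1180 m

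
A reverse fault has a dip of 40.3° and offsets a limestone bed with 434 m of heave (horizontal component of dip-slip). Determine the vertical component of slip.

368 m

throw = heave × tan(dip) = 434 × tan(40.3°) = 368 m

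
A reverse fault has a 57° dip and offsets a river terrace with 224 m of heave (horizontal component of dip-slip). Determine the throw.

throw = heave × tan(dip) = 224 × tan(57°) = 345 m

345 m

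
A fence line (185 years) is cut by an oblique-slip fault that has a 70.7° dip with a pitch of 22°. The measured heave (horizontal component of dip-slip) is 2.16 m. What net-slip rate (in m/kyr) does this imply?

94.3 m/kyr

dip-slip = heave / cos(dip) = 2.16 / cos(70.7°) = 6.535 m
net slip = dip-slip / sin(rake) = 6.535 / sin(22°) = 17.45 m
rate = 17.45 m / 185 years = 0.0943 m/yr = 94.3 m/kyr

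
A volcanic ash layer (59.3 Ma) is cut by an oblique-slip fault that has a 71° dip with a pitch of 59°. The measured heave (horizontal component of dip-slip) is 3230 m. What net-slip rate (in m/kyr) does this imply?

dip-slip = heave / cos(dip) = 3230 / cos(71°) = 9921 m
net slip = dip-slip / sin(rake) = 9921 / sin(59°) = 11570 m
rate = 11570 m / 59.3 Ma = 0.000195 m/yr = 0.195 m/kyr

0.195 m/kyr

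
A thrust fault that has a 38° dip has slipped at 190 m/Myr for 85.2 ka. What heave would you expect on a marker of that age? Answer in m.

12.8 m

dip-slip = rate × time = 190 m/Myr × 85.2 ka = 16.19 m
heave = dip-slip × cos(dip) = 16.19 × cos(38°) = 12.8 m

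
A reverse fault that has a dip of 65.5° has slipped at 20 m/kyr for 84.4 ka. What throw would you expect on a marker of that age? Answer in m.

dip-slip = rate × time = 20 m/kyr × 84.4 ka = 1688 m
throw = dip-slip × sin(dip) = 1688 × sin(65.5°) = 1540 m

1540 m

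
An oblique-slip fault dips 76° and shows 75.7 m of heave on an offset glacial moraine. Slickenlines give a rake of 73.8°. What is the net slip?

326 m

dip-slip = heave / cos(dip) = 75.7 / cos(76°) = 312.9 m
net slip = dip-slip / sin(rake) = 312.9 / sin(73.8°) = 326 m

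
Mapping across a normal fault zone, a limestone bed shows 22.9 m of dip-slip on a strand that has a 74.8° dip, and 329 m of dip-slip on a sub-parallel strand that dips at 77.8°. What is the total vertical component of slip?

344 m

throw_A = 22.9 × sin(74.8°) = 22.10 m
throw_B = 329 × sin(77.8°) = 321.6 m
total = 22.10 + 321.6 = 344 m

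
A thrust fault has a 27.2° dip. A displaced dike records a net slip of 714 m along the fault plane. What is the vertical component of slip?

throw = dip-slip × sin(dip) = 714 m × sin(27.2°) = 326 m

326 m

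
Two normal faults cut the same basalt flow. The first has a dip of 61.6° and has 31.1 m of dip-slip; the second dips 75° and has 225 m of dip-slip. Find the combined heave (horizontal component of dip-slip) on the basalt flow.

heave_A = 31.1 × cos(61.6°) = 14.79 m
heave_B = 225 × cos(75°) = 58.23 m
total = 14.79 + 58.23 = 73 m

73 m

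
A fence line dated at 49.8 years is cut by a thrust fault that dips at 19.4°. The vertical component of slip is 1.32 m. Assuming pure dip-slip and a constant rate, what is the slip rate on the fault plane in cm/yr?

dip-slip = throw / sin(dip) = 1.32 m / sin(19.4°) = 3.974 m
rate = 3.974 m / 49.8 years = 0.0798 m/yr = 7.98 cm/yr

7.98 cm/yr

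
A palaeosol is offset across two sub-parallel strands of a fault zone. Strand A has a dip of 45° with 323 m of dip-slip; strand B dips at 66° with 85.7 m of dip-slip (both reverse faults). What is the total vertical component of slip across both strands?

throw_A = 323 × sin(45°) = 228.4 m
throw_B = 85.7 × sin(66°) = 78.29 m
total = 228.4 + 78.29 = 307 m

307 m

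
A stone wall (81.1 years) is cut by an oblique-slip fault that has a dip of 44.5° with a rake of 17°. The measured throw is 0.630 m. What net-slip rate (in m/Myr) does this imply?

37900 m/Myr

dip-slip = throw / sin(dip) = 0.630 / sin(44.5°) = 0.8988 m
net slip = dip-slip / sin(rake) = 0.8988 / sin(17°) = 3.074 m
rate = 3.074 m / 81.1 years = 0.0379 m/yr = 37900 m/Myr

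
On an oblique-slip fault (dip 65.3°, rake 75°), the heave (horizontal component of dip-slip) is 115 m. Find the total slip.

285 m

dip-slip = heave / cos(dip) = 115 / cos(65.3°) = 275.2 m
net slip = dip-slip / sin(rake) = 275.2 / sin(75°) = 285 m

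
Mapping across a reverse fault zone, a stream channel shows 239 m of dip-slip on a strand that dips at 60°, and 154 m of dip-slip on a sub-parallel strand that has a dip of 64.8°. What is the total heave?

185 m

heave_A = 239 × cos(60°) = 119.5 m
heave_B = 154 × cos(64.8°) = 65.57 m
total = 119.5 + 65.57 = 185 m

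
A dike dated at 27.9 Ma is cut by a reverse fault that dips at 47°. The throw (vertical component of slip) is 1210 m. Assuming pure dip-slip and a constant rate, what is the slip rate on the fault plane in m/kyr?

dip-slip = throw / sin(dip) = 1210 m / sin(47°) = 1654 m
rate = 1654 m / 27.9 Ma = 0.0000593 m/yr = 0.0593 m/kyr

0.0593 m/kyr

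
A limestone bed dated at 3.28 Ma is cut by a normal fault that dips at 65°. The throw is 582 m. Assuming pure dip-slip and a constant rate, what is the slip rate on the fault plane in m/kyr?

0.196 m/kyr

dip-slip = throw / sin(dip) = 582 m / sin(65°) = 642.2 m
rate = 642.2 m / 3.28 Ma = 0.000196 m/yr = 0.196 m/kyr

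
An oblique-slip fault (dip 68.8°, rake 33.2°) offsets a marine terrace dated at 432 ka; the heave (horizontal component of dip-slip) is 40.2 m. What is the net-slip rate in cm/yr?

dip-slip = heave / cos(dip) = 40.2 / cos(68.8°) = 111.2 m
net slip = dip-slip / sin(rake) = 111.2 / sin(33.2°) = 203 m
rate = 203 m / 432 ka = 0.000470 m/yr = 0.0470 cm/yr

0.0470 cm/yr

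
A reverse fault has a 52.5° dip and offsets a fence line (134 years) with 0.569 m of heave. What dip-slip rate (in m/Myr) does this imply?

6980 m/Myr

dip-slip = heave / cos(dip) = 0.569 m / cos(52.5°) = 0.9347 m
rate = 0.9347 m / 134 years = 0.00698 m/yr = 6980 m/Myr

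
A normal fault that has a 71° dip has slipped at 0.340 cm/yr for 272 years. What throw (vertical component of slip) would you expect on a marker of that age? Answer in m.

0.874 m

dip-slip = rate × time = 0.340 cm/yr × 272 years = 0.9248 m
throw = dip-slip × sin(dip) = 0.9248 × sin(71°) = 0.874 m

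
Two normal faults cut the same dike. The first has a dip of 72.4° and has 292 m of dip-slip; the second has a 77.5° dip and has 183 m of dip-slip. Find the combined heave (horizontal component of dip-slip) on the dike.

128 m

heave_A = 292 × cos(72.4°) = 88.29 m
heave_B = 183 × cos(77.5°) = 39.61 m
total = 88.29 + 39.61 = 128 m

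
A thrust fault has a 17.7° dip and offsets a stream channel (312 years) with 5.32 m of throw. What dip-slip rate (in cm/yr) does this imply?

dip-slip = throw / sin(dip) = 5.32 m / sin(17.7°) = 17.50 m
rate = 17.50 m / 312 years = 0.0561 m/yr = 5.61 cm/yr

5.61 cm/yr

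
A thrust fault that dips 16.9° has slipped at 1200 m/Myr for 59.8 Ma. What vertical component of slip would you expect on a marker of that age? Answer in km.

dip-slip = rate × time = 1200 m/Myr × 59.8 Ma = 71760 m
throw = dip-slip × sin(dip) = 71760 × sin(16.9°) = 20900 m = 20.9 km

20.9 km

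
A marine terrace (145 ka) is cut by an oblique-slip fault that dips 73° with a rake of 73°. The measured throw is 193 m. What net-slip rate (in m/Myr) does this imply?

1460 m/Myr

dip-slip = throw / sin(dip) = 193 / sin(73°) = 201.8 m
net slip = dip-slip / sin(rake) = 201.8 / sin(73°) = 211 m
rate = 211 m / 145 ka = 0.00146 m/yr = 1460 m/Myr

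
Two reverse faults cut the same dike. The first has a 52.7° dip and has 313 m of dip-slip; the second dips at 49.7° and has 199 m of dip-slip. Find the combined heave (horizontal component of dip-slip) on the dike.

318 m

heave_A = 313 × cos(52.7°) = 189.7 m
heave_B = 199 × cos(49.7°) = 128.7 m
total = 189.7 + 128.7 = 318 m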